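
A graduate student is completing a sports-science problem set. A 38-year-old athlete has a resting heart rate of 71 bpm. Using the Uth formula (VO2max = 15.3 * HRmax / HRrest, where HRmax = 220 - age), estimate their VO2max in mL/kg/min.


HRmax = 220 - 38 = 182 bpm
Ratio = HRmax / HRrest = 182 / 71 = 2.5634
VO2max = 15.3 * 2.5634 = 39.22 mL/kg/min

39.22 mL/kg/min


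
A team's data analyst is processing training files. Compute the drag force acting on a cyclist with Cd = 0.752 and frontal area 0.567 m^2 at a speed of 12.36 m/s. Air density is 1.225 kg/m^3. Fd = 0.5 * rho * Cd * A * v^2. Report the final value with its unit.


Step 1: v^2 = 152.7696
Step 2: Fd = 0.5 * 1.225 * 0.752 * 0.567 * 152.7696
= 39.897 N

39.897 N


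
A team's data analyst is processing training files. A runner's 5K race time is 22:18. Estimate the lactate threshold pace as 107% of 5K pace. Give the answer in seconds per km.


Total race time = 22*60 + 18 = 1338 seconds
5K pace = 1338 / 5 = 267.6 sec/km
LT pace = 267.6 * 1.07 = 286.33 sec/km

286.33 s/km


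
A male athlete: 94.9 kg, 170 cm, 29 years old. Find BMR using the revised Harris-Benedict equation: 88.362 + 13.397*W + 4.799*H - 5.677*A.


Intercept = 88.362
Weight contribution = 13.397 * 94.9 = 1271.3753
Height contribution = 4.799 * 170 = 815.83
Age contribution = 5.677 * 29 = 164.633
BMR = 88.362 + 1271.3753 + 815.83 - 164.633
= 2010.93 kcal/day

2010.93 kcal/day


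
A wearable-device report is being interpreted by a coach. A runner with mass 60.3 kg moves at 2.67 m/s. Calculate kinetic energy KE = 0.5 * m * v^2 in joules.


v^2 = 2.67^2 = 7.1289
KE = 0.5 * 60.3 * 7.1289
= 214.94 J

214.94 J


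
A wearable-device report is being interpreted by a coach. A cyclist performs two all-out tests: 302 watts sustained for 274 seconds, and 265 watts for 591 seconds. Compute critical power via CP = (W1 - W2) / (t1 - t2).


W1 = P1 * t1 = 302 * 274 = 82748 J
W2 = P2 * t2 = 265 * 591 = 156615 J
CP = (82748 - 156615) / (274 - 591)
= 233.02 W

233.02 W


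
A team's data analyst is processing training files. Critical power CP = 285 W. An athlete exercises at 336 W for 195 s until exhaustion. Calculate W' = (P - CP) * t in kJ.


P - CP = 336 - 285 = 51 W
W' = 51 * 195 = 9945 J
= 9945 / 1000 = 9.945 kJ

9.945 kJ


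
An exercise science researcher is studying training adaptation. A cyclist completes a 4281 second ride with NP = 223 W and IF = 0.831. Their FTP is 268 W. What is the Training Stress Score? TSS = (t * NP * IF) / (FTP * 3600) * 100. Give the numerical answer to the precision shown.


t * NP * IF = 4281 * 223 * 0.831 = 793324.953
FTP * 3600 = 964800
TSS = (793324.953 / 964800) * 100 = 82.23

82.23 TSS


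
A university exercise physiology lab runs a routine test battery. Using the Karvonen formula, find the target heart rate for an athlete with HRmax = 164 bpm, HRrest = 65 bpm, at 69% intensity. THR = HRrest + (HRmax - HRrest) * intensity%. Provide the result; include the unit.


HRR = 164 - 65 = 99
THR = 65 + 99 * 0.69
= 65 + 68.31
= 133.31 bpm

133.31 bpm


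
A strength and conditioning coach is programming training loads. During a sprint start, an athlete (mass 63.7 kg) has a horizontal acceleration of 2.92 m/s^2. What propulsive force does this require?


Propulsive force = mass * acceleration
= 63.7 kg * 2.92 m/s^2
= 186.0 N

186.0 N


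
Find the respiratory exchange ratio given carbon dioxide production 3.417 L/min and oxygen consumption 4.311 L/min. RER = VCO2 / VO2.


VCO2 = 3.417 L/min
VO2 = 4.311 L/min
RER = 3.417 / 4.311 = 0.7926

0.7926


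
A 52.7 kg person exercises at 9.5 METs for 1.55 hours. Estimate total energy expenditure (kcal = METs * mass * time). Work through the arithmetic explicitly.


Energy = METs * mass(kg) * time(h)
= 9.5 * 52.7 * 1.55
= 776.01 kcal

776.01 kcal


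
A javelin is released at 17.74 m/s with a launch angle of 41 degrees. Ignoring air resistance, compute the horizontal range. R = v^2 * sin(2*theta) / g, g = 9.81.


Launch speed squared = 314.7076
sin(2 * 41 deg) = 0.990268
Range = 314.7076 * 0.990268 / 9.81
= 31.768 m

31.768 m


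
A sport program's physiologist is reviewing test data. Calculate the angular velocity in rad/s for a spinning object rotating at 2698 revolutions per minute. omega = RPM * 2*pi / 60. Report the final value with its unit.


omega = RPM * 2*pi / 60
= 2698 * 6.28318531 / 60
= 282.534 rad/s

282.534 rad/s


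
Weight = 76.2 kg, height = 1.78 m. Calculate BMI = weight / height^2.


height^2 = 1.78^2 = 3.1684
BMI = 76.2 / 3.1684 = 24.05 kg/m^2

24.05 kg/m^2


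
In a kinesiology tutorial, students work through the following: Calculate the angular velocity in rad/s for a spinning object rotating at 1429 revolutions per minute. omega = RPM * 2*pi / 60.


omega = RPM * 2*pi / 60
= 1429 * 6.28318531 / 60
= 149.645 rad/s

149.645 rad/s


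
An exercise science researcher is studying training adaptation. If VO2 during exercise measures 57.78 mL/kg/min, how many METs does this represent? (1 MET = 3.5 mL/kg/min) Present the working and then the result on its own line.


METs = VO2 / 3.5 = 57.78 / 3.5 = 16.51

16.51 METs


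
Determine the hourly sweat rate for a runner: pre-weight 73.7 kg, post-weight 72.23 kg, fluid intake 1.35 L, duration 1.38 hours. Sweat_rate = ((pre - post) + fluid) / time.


Mass lost = 73.7 - 72.23 = 1.47 kg
Add fluid consumed: 1.47 + 1.35 = 2.82 L total sweat
Sweat rate = 2.82 / 1.38 = 2.043 L/h

2.043 L/h


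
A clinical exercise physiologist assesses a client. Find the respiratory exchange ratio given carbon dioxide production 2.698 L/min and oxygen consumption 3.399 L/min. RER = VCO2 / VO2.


VCO2 = 2.698 L/min
VO2 = 3.399 L/min
RER = 2.698 / 3.399 = 0.7938

0.7938


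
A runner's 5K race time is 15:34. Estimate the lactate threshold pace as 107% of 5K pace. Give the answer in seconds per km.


Total race time = 15*60 + 34 = 934 seconds
5K pace = 934 / 5 = 186.8 sec/km
LT pace = 186.8 * 1.07 = 199.88 sec/km

199.88 s/km


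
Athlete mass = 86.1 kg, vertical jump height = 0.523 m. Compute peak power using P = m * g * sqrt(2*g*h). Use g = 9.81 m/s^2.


sqrt(2 * 9.81 * 0.523) = sqrt(10.26126) = 3.20332 m/s
P = 86.1 * 9.81 * 3.20332
= 2705.66 W

2705.66 W


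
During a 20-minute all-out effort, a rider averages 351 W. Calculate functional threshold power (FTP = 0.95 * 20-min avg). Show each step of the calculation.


FTP = 0.95 * 351
= 333.45 W

333.45 W


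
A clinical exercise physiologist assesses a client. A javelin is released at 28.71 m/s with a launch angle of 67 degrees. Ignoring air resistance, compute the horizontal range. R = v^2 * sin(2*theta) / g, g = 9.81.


Launch speed squared = 824.2641
sin(2 * 67 deg) = 0.71934
Range = 824.2641 * 0.71934 / 9.81
= 60.441 m

60.441 m


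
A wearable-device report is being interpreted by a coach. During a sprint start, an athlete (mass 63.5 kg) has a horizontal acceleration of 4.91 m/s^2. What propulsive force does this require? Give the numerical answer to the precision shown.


Propulsive force = mass * acceleration
= 63.5 kg * 4.91 m/s^2
= 311.79 N

311.79 N


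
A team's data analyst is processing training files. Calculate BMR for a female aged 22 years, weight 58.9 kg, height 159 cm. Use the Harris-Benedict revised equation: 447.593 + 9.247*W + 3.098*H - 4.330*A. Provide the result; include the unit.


Substituting values:
W term = 9.247 * 58.9 = 544.6483
H term = 3.098 * 159 = 492.582
A term = 4.330 * 22 = 95.26
BMR = 1389.56 kcal/day

1389.56 kcal/day


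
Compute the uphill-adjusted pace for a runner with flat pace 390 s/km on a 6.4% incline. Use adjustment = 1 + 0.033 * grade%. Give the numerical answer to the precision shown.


Adjustment factor = 1 + 0.033 * 6.4 = 1.2112
Grade-adjusted pace = 390 * 1.2112 = 472.37 s/km

472.37 s/km


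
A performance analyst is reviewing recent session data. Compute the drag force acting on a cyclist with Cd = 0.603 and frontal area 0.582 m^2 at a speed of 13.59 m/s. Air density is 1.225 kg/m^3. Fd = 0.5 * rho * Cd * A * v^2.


Step 1: v^2 = 184.6881
Step 2: Fd = 0.5 * 1.225 * 0.603 * 0.582 * 184.6881
= 39.7 N

39.7 N


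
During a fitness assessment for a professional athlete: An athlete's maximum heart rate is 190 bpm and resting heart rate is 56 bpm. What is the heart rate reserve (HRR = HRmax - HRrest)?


HRR = HRmax - HRrest
= 190 - 56
= 134 bpm

134 bpm


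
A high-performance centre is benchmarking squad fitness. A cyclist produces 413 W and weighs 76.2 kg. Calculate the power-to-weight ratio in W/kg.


P/W = power / mass
= 413 / 76.2
= 5.42 W/kg

5.42 W/kg


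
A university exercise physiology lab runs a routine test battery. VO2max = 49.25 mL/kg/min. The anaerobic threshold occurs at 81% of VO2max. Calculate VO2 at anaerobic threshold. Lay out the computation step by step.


AT fraction = 81 / 100 = 0.81
AT VO2 = 49.25 * 0.81
= 39.89 mL/kg/min

39.89 mL/kg/min


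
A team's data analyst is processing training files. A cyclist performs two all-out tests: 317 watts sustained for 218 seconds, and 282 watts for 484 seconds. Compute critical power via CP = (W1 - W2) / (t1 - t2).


W1 = P1 * t1 = 317 * 218 = 69106 J
W2 = P2 * t2 = 282 * 484 = 136488 J
CP = (69106 - 136488) / (218 - 484)
= 253.32 W

253.32 W


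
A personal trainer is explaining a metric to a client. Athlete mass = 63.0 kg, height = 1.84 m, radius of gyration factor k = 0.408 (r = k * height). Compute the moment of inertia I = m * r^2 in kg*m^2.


r = k * height = 0.408 * 1.84 = 0.75072 m
r^2 = 0.75072^2 = 0.563581
I = 63.0 * 0.563581 = 35.506 kg*m^2

35.506 kg*m^2


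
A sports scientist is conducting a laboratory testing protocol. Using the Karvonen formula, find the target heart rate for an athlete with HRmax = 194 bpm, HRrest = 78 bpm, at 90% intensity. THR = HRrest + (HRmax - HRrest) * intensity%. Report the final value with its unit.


HRR = 194 - 78 = 116
THR = 78 + 116 * 0.9
= 78 + 104.4
= 182.4 bpm

182.4 bpm


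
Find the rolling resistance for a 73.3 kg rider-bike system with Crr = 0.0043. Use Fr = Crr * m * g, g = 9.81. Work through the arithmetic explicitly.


m * g = 73.3 * 9.81 = 719.073 N
Fr = 0.0043 * 719.073 = 3.092 N

3.092 N


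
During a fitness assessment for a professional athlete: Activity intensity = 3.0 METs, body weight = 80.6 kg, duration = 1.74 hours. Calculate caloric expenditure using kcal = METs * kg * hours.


kcal = 3.0 * 80.6 * 1.74
= 241.8 * 1.74
= 420.73 kcal

420.73 kcal


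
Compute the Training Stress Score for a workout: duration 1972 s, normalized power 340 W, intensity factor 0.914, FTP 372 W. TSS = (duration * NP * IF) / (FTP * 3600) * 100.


Product = 1972 * 340 * 0.914 = 612818.72
Base = 372 * 3600 = 1339200
TSS = 612818.72 / 1339200 * 100 = 45.76

45.76 TSS


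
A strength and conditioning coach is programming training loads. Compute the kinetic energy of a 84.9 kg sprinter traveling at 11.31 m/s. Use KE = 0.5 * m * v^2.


Velocity squared = 127.9161
KE = 0.5 * 84.9 * 127.9161 = 5430.04 J

5430.04 J


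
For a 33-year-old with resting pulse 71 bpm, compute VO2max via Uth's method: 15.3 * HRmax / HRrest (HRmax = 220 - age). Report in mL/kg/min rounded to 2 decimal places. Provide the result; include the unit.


Step 1: HRmax = 220 - 33 = 187 bpm
Step 2: Ratio = 187 / 71 = 2.6338
Step 3: VO2max = 15.3 * 2.6338 = 40.3 mL/kg/min

40.3 mL/kg/min


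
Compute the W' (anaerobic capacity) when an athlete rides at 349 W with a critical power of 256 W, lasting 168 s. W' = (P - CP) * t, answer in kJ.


Above-CP power = 93 W
Duration = 168 s
W' = 93 * 168 = 15624 J
Convert: 15624 / 1000 = 15.624 kJ

15.624 kJ


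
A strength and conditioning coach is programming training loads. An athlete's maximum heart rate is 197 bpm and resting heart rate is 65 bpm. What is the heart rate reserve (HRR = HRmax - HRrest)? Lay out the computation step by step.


HRR = HRmax - HRrest
= 197 - 65
= 132 bpm

132 bpm


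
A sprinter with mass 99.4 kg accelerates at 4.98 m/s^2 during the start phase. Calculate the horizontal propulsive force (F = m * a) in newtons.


F = m * a
= 99.4 * 4.98
= 495.01 N

495.01 N


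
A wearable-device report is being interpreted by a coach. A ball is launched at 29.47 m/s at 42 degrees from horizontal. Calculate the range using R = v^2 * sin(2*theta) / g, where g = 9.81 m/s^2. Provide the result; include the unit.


sin(2 * 42) = sin(84) = 0.994522
v^2 = 29.47^2 = 868.4809
R = 868.4809 * 0.994522 / 9.81
= 88.045 m

88.045 m


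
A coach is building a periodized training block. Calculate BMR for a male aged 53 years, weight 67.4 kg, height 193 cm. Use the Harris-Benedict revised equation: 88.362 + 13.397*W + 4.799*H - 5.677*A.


Substituting values:
W term = 13.397 * 67.4 = 902.9578
H term = 4.799 * 193 = 926.207
A term = 5.677 * 53 = 300.881
BMR = 1616.65 kcal/day

1616.65 kcal/day


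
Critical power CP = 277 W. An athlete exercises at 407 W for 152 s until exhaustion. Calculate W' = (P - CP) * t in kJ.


P - CP = 407 - 277 = 130 W
W' = 130 * 152 = 19760 J
= 19760 / 1000 = 19.76 kJ

19.76 kJ


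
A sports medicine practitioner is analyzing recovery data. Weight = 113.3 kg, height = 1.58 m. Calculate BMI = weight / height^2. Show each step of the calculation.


height^2 = 1.58^2 = 2.4964
BMI = 113.3 / 2.4964 = 45.39 kg/m^2

45.39 kg/m^2


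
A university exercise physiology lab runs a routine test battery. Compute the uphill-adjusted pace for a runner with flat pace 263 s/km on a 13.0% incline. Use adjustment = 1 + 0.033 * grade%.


Adjustment factor = 1 + 0.033 * 13.0 = 1.429
Grade-adjusted pace = 263 * 1.429 = 375.83 s/km

375.83 s/km


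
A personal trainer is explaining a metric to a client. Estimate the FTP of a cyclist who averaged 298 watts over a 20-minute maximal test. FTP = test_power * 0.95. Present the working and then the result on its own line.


FTP = 298 * 0.95 = 283.1 W

283.1 W


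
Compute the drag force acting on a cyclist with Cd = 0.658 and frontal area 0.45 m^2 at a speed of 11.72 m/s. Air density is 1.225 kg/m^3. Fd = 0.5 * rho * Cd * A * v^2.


Step 1: v^2 = 137.3584
Step 2: Fd = 0.5 * 1.225 * 0.658 * 0.45 * 137.3584
= 24.911 N

24.911 N


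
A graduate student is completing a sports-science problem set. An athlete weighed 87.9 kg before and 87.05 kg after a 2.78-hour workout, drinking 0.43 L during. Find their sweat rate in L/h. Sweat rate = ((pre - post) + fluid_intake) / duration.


Body mass change = 0.85 kg
Total sweat loss = 0.85 + 0.43 = 1.28 L
Rate = 1.28 / 2.78 = 0.46 L/h

0.46 L/h


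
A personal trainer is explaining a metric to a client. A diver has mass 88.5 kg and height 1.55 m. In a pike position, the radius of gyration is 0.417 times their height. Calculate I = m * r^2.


r = 0.417 * 1.55 = 0.64635 m
I = m * r^2 = 88.5 * 0.417768 = 36.972 kg*m^2

36.972 kg*m^2


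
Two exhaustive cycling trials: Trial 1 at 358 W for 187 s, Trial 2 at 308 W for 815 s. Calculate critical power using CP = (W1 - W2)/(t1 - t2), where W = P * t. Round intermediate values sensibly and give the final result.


W1 = 358 * 187 = 66946 J
W2 = 308 * 815 = 251020 J
CP = (66946 - 251020) / (187 - 815)
= -184074 / -628
= 293.11 W

293.11 W


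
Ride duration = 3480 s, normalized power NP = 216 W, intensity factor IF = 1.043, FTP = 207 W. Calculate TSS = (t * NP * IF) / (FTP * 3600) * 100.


Numerator = 3480 * 216 * 1.043 = 784002.24
Denominator = 207 * 3600 = 745200
TSS = 784002.24 / 745200 * 100
= 105.21

105.21 TSS


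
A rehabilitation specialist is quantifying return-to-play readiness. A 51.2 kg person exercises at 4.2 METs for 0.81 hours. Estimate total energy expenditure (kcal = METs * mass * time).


Energy = METs * mass(kg) * time(h)
= 4.2 * 51.2 * 0.81
= 174.18 kcal

174.18 kcal


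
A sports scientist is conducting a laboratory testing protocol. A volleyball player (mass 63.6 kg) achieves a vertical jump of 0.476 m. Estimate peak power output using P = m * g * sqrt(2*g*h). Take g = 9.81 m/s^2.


2 * g * h = 2 * 9.81 * 0.476 = 9.33912
sqrt(9.33912) = 3.055997 m/s
P = 63.6 * 9.81 * 3.055997 = 1906.69 W

1906.69 W


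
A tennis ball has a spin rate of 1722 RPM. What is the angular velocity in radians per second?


Convert RPM to rad/s: multiply by 2*pi and divide by 60
omega = 1722 * 2 * pi / 60
= 180.327 rad/s

180.327 rad/s


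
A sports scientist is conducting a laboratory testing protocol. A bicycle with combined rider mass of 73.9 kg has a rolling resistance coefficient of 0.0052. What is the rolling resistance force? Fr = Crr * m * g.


Fr = 0.0052 * 73.9 * 9.81
= 0.38428 * 9.81
= 3.77 N

3.77 N


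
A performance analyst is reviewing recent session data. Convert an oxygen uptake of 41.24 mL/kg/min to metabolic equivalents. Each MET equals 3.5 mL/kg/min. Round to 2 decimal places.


One MET = 3.5 mL/kg/min
Number of METs = 41.24 / 3.5
= 11.78 METs

11.78 METs


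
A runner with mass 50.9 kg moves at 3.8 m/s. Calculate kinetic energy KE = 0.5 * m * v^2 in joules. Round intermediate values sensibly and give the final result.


v^2 = 3.8^2 = 14.44
KE = 0.5 * 50.9 * 14.44
= 367.5 J

367.5 J


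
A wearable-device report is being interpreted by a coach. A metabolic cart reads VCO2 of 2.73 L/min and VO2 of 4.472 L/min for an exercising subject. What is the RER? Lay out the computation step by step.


RER = VCO2 / VO2 = 2.73 / 4.472 = 0.6105

0.6105


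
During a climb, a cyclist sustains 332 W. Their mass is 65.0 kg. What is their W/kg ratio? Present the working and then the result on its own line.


Power-to-weight = 332 W / 65.0 kg
= 5.108 W/kg

5.108 W/kg


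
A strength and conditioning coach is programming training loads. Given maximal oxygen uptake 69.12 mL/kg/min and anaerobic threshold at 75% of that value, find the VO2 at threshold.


Percentage as decimal = 0.75
VO2 at AT = 69.12 * 0.75 = 51.84 mL/kg/min

51.84 mL/kg/min


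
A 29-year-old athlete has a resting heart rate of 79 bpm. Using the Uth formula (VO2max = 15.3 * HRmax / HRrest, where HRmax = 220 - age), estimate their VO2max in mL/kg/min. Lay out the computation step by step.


HRmax = 220 - 29 = 191 bpm
Ratio = HRmax / HRrest = 191 / 79 = 2.4177
VO2max = 15.3 * 2.4177 = 36.99 mL/kg/min

36.99 mL/kg/min


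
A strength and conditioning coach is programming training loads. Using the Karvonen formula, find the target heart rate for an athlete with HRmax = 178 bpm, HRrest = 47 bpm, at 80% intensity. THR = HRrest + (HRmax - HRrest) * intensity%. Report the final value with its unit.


HRR = 178 - 47 = 131
THR = 47 + 131 * 0.8
= 47 + 104.8
= 151.8 bpm

151.8 bpm


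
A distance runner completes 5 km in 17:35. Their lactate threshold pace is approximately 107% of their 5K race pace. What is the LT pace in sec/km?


Convert to seconds: 17 min 35 s = 1055 s
Pace per km = 1055 / 5 = 211.0 s/km
LT pace = 211.0 * 1.07 = 225.77 s/km

225.77 s/km


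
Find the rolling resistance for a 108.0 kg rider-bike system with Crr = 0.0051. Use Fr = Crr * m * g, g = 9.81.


m * g = 108.0 * 9.81 = 1059.48 N
Fr = 0.0051 * 1059.48 = 5.403 N

5.403 N


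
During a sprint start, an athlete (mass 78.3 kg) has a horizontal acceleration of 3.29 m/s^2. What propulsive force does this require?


Propulsive force = mass * acceleration
= 78.3 kg * 3.29 m/s^2
= 257.61 N

257.61 N


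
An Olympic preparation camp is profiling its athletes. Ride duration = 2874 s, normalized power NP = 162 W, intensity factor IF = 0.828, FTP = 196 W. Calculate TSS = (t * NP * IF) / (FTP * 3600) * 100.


Numerator = 2874 * 162 * 0.828 = 385506.864
Denominator = 196 * 3600 = 705600
TSS = 385506.864 / 705600 * 100
= 54.64

54.64 TSS


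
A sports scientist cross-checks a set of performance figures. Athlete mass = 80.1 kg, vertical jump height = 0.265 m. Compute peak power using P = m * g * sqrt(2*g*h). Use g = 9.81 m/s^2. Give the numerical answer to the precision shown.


sqrt(2 * 9.81 * 0.265) = sqrt(5.1993) = 2.280197 m/s
P = 80.1 * 9.81 * 2.280197
= 1791.74 W

1791.74 W


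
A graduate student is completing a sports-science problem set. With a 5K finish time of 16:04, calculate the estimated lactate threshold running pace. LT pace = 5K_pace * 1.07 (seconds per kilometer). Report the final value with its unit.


Race duration = 964 s for 5 km
Average pace = 964 / 5 = 192.8 s/km
LT pace = 192.8 * 1.07
= 206.3 s/km

206.3 s/km


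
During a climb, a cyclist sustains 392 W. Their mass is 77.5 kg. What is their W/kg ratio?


Power-to-weight = 392 W / 77.5 kg
= 5.058 W/kg

5.058 W/kg


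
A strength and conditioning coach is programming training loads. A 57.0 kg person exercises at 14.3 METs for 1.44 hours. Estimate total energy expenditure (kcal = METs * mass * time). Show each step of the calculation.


Energy = METs * mass(kg) * time(h)
= 14.3 * 57.0 * 1.44
= 1173.74 kcal

1173.74 kcal


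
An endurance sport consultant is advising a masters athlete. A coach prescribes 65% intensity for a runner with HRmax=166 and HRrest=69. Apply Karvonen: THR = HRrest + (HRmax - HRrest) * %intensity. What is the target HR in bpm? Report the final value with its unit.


Heart rate reserve = 166 - 69 = 97
Intensity fraction = 65 / 100 = 0.65
THR = 69 + 97 * 0.65 = 132.05 bpm

132.05 bpm


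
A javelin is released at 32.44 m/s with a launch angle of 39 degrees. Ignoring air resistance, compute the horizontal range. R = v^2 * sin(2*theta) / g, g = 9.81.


Launch speed squared = 1052.3536
sin(2 * 39 deg) = 0.978148
Range = 1052.3536 * 0.978148 / 9.81
= 104.929 m

104.929 m


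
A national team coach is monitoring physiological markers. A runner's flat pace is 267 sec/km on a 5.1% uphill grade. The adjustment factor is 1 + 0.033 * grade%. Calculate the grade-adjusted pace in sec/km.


Factor = 1 + 0.033 * 5.1 = 1.1683
Adjusted pace = 267 * 1.1683
= 311.94 sec/km

311.94 s/km


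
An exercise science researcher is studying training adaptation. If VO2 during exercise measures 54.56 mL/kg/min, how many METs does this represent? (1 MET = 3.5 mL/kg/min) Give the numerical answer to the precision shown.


METs = VO2 / 3.5 = 54.56 / 3.5 = 15.59

15.59 METs


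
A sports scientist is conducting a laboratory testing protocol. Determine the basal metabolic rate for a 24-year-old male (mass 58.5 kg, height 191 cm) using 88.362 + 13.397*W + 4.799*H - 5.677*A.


BMR = 88.362 + 13.397*58.5 + 4.799*191 - 5.677*24
= 1652.45 kcal/day

1652.45 kcal/day


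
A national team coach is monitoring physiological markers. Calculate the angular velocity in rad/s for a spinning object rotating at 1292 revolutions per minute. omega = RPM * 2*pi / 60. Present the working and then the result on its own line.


omega = RPM * 2*pi / 60
= 1292 * 6.28318531 / 60
= 135.298 rad/s

135.298 rad/s


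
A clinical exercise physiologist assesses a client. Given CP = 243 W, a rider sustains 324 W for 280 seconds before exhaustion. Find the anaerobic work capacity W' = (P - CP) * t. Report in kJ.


Excess power = 324 - 243 = 81 W
Work above CP = 81 * 280 = 22680 J
W' = 22.68 kJ

22.68 kJ


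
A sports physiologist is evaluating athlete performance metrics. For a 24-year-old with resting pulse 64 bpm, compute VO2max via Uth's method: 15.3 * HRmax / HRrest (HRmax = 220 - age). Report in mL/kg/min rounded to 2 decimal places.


Step 1: HRmax = 220 - 24 = 196 bpm
Step 2: Ratio = 196 / 64 = 3.0625
Step 3: VO2max = 15.3 * 3.0625 = 46.86 mL/kg/min

46.86 mL/kg/min


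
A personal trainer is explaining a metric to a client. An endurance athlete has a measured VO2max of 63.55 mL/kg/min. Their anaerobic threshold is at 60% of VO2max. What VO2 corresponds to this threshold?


Anaerobic threshold VO2 = VO2max * 60%
= 63.55 * 0.6
= 38.13 mL/kg/min

38.13 mL/kg/min


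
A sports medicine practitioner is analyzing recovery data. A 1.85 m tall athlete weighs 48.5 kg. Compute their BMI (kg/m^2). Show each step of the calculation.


height^2 = 3.4225 m^2
BMI = 48.5 / 3.4225 = 14.17 kg/m^2

14.17 kg/m^2


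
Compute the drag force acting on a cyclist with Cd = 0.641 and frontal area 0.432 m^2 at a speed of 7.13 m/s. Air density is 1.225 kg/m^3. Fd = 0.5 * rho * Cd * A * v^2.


Step 1: v^2 = 50.8369
Step 2: Fd = 0.5 * 1.225 * 0.641 * 0.432 * 50.8369
= 8.622 N

8.622 N


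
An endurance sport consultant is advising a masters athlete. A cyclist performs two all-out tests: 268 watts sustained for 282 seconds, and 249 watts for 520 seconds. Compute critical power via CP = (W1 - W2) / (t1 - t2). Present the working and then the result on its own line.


W1 = P1 * t1 = 268 * 282 = 75576 J
W2 = P2 * t2 = 249 * 520 = 129480 J
CP = (75576 - 129480) / (282 - 520)
= 226.49 W

226.49 W


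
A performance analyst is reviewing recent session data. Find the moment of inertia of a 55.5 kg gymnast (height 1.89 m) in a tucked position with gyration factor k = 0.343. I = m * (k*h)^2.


Radius of gyration = 0.343 * 1.89 = 0.64827 m
I = 55.5 * 0.64827^2
= 55.5 * 0.420254
= 23.324 kg*m^2

23.324 kg*m^2


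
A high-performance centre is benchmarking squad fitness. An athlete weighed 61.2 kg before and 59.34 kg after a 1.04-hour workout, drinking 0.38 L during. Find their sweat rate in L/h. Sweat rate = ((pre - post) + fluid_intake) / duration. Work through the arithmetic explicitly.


Body mass change = 1.86 kg
Total sweat loss = 1.86 + 0.38 = 2.24 L
Rate = 2.24 / 1.04 = 2.154 L/h

2.154 L/h


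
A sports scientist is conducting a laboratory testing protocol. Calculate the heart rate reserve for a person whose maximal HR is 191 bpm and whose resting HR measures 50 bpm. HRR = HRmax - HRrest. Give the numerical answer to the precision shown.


HRmax = 191 bpm
HRrest = 50 bpm
HRR = 191 - 50 = 141 bpm

141 bpm


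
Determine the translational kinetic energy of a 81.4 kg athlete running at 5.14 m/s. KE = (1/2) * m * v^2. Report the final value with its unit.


KE = 0.5 * m * v^2
= 0.5 * 81.4 * 5.14^2
= 0.5 * 81.4 * 26.4196
= 1075.28 J

1075.28 J


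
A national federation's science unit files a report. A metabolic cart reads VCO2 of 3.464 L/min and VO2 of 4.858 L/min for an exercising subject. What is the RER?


RER = VCO2 / VO2 = 3.464 / 4.858 = 0.7131

0.7131


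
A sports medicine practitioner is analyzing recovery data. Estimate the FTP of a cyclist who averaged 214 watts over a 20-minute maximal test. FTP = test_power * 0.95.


FTP = 214 * 0.95 = 203.3 W

203.3 W


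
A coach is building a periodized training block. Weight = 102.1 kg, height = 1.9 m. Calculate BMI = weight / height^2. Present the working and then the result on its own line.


height^2 = 1.9^2 = 3.61
BMI = 102.1 / 3.61 = 28.28 kg/m^2

28.28 kg/m^2


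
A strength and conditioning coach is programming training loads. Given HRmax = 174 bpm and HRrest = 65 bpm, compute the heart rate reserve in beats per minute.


Heart rate reserve = maximum HR minus resting HR
HRR = 174 - 65 = 109 bpm

109 bpm


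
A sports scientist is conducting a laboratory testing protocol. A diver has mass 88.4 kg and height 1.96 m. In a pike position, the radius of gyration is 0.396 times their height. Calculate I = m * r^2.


r = 0.396 * 1.96 = 0.77616 m
I = m * r^2 = 88.4 * 0.602424 = 53.254 kg*m^2

53.254 kg*m^2


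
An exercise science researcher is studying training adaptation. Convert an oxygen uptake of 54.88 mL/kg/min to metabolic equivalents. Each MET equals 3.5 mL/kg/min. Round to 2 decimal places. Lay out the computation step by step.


One MET = 3.5 mL/kg/min
Number of METs = 54.88 / 3.5
= 15.68 METs

15.68 METs


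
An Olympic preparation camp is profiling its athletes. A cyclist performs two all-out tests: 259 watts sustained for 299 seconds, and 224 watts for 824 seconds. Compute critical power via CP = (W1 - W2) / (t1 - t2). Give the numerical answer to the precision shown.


W1 = P1 * t1 = 259 * 299 = 77441 J
W2 = P2 * t2 = 224 * 824 = 184576 J
CP = (77441 - 184576) / (299 - 824)
= 204.07 W

204.07 W


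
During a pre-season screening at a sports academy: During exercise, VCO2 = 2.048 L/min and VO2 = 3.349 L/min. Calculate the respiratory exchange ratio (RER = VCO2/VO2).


RER = VCO2 / VO2
= 2.048 / 3.349
= 0.6115

0.6115


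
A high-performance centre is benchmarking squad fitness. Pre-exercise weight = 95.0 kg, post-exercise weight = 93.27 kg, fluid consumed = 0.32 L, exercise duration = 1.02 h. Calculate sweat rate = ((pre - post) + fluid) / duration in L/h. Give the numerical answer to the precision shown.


Weight loss = 95.0 - 93.27 = 1.73 kg (approx L)
Total sweat = 1.73 + 0.32 = 2.05 L
Sweat rate = 2.05 / 1.02 = 2.01 L/h

2.01 L/h


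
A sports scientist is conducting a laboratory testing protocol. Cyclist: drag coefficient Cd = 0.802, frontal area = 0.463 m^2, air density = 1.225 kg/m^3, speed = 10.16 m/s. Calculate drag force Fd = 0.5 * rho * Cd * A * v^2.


v^2 = 10.16^2 = 103.2256
Fd = 0.5 * 1.225 * 0.802 * 0.463 * 103.2256
= 23.477 N

23.477 N


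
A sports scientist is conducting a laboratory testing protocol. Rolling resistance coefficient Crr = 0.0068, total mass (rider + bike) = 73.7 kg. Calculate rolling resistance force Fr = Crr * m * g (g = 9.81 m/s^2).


Fr = Crr * m * g
= 0.0068 * 73.7 * 9.81
= 4.916 N

4.916 N


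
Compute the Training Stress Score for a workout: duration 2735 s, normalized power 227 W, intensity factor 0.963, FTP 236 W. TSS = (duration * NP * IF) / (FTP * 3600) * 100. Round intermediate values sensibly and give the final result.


Product = 2735 * 227 * 0.963 = 597873.735
Base = 236 * 3600 = 849600
TSS = 597873.735 / 849600 * 100 = 70.37

70.37 TSS


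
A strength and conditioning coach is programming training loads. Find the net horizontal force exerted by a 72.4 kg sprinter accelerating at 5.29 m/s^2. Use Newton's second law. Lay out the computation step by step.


Newton's second law: F = m * a
F = 72.4 * 5.29 = 383.0 N

383.0 N


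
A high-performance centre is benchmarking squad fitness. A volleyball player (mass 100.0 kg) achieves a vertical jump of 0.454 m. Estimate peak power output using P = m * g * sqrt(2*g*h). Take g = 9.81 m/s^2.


2 * g * h = 2 * 9.81 * 0.454 = 8.90748
sqrt(8.90748) = 2.98454 m/s
P = 100.0 * 9.81 * 2.98454 = 2927.83 W

2927.83 W


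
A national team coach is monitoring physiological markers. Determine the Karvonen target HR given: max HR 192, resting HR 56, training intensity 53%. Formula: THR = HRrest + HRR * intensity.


HRR = HRmax - HRrest = 192 - 56 = 136
THR = 56 + 136 * 0.53
= 128.08 bpm

128.08 bpm


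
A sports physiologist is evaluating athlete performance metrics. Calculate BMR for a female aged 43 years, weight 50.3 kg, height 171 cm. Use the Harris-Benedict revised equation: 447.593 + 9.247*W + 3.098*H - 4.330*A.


Substituting values:
W term = 9.247 * 50.3 = 465.1241
H term = 3.098 * 171 = 529.758
A term = 4.330 * 43 = 186.19
BMR = 1256.29 kcal/day

1256.29 kcal/day


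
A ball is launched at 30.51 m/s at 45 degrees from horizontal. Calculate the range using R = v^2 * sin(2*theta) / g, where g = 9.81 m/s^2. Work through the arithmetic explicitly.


sin(2 * 45) = sin(90) = 1.0
v^2 = 30.51^2 = 930.8601
R = 930.8601 * 1.0 / 9.81
= 94.889 m

94.889 m


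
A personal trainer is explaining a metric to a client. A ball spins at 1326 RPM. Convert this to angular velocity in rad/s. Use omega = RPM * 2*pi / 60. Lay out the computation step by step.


omega = 1326 * 2 * pi / 60
= 1326 * 6.28318531 / 60
= 8331.504 / 60
= 138.858 rad/s

138.858 rad/s


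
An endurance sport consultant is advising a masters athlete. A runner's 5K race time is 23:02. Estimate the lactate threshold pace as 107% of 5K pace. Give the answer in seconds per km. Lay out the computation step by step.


Total race time = 23*60 + 2 = 1382 seconds
5K pace = 1382 / 5 = 276.4 sec/km
LT pace = 276.4 * 1.07 = 295.75 sec/km

295.75 s/km


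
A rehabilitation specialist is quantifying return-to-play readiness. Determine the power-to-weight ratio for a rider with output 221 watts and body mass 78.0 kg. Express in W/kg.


P/W = 221 / 78.0 = 2.833 W/kg

2.833 W/kg


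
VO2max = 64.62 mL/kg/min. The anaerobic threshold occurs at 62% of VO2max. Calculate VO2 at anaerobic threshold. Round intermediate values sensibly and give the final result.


AT fraction = 62 / 100 = 0.62
AT VO2 = 64.62 * 0.62
= 40.06 mL/kg/min

40.06 mL/kg/min


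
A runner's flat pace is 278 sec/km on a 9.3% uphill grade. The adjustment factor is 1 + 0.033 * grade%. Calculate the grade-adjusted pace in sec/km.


Factor = 1 + 0.033 * 9.3 = 1.3069
Adjusted pace = 278 * 1.3069
= 363.32 sec/km

363.32 s/km


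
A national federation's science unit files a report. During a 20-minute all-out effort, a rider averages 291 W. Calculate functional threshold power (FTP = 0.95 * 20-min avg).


FTP = 0.95 * 291
= 276.45 W

276.45 W


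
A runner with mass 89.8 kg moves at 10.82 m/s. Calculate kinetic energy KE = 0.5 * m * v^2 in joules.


v^2 = 10.82^2 = 117.0724
KE = 0.5 * 89.8 * 117.0724
= 5256.55 J

5256.55 J


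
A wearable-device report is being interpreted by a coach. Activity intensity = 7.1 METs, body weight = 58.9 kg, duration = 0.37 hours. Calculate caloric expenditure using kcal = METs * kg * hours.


kcal = 7.1 * 58.9 * 0.37
= 418.19 * 0.37
= 154.73 kcal

154.73 kcal


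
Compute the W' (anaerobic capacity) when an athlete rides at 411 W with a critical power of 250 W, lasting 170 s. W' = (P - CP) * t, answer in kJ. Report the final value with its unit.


Above-CP power = 161 W
Duration = 170 s
W' = 161 * 170 = 27370 J
Convert: 27370 / 1000 = 27.37 kJ

27.37 kJ


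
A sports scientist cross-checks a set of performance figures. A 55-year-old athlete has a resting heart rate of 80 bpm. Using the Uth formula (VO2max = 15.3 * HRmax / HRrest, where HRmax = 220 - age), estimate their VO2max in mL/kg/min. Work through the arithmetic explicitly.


HRmax = 220 - 55 = 165 bpm
Ratio = HRmax / HRrest = 165 / 80 = 2.0625
VO2max = 15.3 * 2.0625 = 31.56 mL/kg/min

31.56 mL/kg/min


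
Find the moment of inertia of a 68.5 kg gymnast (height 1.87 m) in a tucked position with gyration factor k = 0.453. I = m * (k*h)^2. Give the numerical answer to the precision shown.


Radius of gyration = 0.453 * 1.87 = 0.84711 m
I = 68.5 * 0.84711^2
= 68.5 * 0.717595
= 49.155 kg*m^2

49.155 kg*m^2


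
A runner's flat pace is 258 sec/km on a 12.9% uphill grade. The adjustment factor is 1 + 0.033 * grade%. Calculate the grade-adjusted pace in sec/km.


Factor = 1 + 0.033 * 12.9 = 1.4257
Adjusted pace = 258 * 1.4257
= 367.83 sec/km

367.83 s/km


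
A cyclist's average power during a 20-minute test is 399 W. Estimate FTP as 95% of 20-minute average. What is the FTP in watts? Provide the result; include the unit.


FTP = 20-min power * 0.95
= 399 * 0.95
= 379.05 W

379.05 W


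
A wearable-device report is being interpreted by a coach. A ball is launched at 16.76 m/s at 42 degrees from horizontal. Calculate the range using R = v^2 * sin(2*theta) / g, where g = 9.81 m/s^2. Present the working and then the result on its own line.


sin(2 * 42) = sin(84) = 0.994522
v^2 = 16.76^2 = 280.8976
R = 280.8976 * 0.994522 / 9.81
= 28.477 m

28.477 m


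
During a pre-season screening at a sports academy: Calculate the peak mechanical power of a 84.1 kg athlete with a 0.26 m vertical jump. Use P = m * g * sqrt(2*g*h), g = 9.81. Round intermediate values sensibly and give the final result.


First, sqrt(2gh) = sqrt(2 * 9.81 * 0.26)
= sqrt(5.1012) = 2.258584 m/s
Power = 84.1 * 9.81 * 2.258584 = 1863.38 W

1863.38 W


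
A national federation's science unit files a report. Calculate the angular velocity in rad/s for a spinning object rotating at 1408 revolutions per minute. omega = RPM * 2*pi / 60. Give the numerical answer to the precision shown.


omega = RPM * 2*pi / 60
= 1408 * 6.28318531 / 60
= 147.445 rad/s

147.445 rad/s


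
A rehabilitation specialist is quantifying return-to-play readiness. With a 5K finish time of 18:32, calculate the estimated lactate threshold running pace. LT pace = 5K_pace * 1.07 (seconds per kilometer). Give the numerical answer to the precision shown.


Race duration = 1112 s for 5 km
Average pace = 1112 / 5 = 222.4 s/km
LT pace = 222.4 * 1.07
= 237.97 s/km

237.97 s/km


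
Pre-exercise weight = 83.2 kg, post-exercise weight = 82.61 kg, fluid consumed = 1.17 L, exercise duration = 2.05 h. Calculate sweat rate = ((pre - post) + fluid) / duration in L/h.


Weight loss = 83.2 - 82.61 = 0.59 kg (approx L)
Total sweat = 0.59 + 1.17 = 1.76 L
Sweat rate = 1.76 / 2.05 = 0.859 L/h

0.859 L/h


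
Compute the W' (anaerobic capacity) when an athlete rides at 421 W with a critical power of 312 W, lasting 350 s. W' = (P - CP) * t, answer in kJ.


Above-CP power = 109 W
Duration = 350 s
W' = 109 * 350 = 38150 J
Convert: 38150 / 1000 = 38.15 kJ

38.15 kJ


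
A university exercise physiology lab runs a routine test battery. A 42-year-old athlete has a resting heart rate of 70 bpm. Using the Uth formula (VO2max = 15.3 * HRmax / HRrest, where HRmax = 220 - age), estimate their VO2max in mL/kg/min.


HRmax = 220 - 42 = 178 bpm
Ratio = HRmax / HRrest = 178 / 70 = 2.5429
VO2max = 15.3 * 2.5429 = 38.91 mL/kg/min

38.91 mL/kg/min


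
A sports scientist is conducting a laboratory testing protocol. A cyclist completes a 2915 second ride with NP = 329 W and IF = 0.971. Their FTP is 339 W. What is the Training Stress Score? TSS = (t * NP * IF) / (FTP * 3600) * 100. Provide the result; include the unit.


t * NP * IF = 2915 * 329 * 0.971 = 931222.985
FTP * 3600 = 1220400
TSS = (931222.985 / 1220400) * 100 = 76.3

76.3 TSS


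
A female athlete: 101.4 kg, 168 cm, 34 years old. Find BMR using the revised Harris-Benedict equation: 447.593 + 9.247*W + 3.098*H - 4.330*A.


Intercept = 447.593
Weight contribution = 9.247 * 101.4 = 937.6458
Height contribution = 3.098 * 168 = 520.464
Age contribution = 4.33 * 34 = 147.22
BMR = 447.593 + 937.6458 + 520.464 - 147.22
= 1758.48 kcal/day

1758.48 kcal/day


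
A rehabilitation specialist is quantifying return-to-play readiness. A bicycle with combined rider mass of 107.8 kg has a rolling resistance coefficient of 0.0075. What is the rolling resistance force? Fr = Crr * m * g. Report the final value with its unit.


Fr = 0.0075 * 107.8 * 9.81
= 0.8085 * 9.81
= 7.931 N

7.931 N


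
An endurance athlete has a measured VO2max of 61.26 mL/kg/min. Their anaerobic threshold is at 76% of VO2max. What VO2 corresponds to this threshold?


Anaerobic threshold VO2 = VO2max * 76%
= 61.26 * 0.76
= 46.56 mL/kg/min

46.56 mL/kg/min


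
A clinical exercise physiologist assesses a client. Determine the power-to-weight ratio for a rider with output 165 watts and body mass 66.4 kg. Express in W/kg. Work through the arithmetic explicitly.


P/W = 165 / 66.4 = 2.485 W/kg

2.485 W/kg


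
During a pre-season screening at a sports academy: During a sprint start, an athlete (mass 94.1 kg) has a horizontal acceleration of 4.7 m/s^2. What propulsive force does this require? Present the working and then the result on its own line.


Propulsive force = mass * acceleration
= 94.1 kg * 4.7 m/s^2
= 442.27 N

442.27 N


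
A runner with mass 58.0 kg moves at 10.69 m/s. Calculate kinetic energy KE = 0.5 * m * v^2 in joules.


v^2 = 10.69^2 = 114.2761
KE = 0.5 * 58.0 * 114.2761
= 3314.01 J

3314.01 J


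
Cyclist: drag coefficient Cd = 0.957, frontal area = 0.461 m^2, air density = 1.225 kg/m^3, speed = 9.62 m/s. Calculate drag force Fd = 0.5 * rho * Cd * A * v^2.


v^2 = 9.62^2 = 92.5444
Fd = 0.5 * 1.225 * 0.957 * 0.461 * 92.5444
= 25.007 N

25.007 N


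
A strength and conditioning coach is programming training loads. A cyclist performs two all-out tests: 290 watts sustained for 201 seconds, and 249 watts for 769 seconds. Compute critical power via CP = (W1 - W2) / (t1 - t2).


W1 = P1 * t1 = 290 * 201 = 58290 J
W2 = P2 * t2 = 249 * 769 = 191481 J
CP = (58290 - 191481) / (201 - 769)
= 234.49 W

234.49 W
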